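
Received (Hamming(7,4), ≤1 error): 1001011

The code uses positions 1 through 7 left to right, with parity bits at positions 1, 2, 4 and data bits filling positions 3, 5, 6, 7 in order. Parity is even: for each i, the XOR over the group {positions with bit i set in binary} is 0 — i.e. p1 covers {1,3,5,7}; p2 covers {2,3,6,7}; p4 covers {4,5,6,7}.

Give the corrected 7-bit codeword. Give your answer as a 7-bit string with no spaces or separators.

1000011

s1 (pos 1,3,5,7): 1⊕0⊕0⊕1 = 0
s2 (pos 2,3,6,7): 0⊕0⊕1⊕1 = 0
s4 (pos 4,5,6,7): 1⊕0⊕1⊕1 = 1
Syndrome s4…s1 = 100 → error at position 4.
Flip position 4: 1001011 → 1000011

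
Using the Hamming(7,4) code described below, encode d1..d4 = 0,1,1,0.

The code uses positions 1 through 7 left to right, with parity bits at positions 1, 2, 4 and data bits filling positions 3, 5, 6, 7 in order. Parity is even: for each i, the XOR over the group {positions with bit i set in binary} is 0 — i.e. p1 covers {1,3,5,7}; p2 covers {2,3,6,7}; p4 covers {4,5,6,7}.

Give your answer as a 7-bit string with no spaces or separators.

1100110

Place data at non-parity positions: p1 p2 0 p4 1 1 0
p1 (pos 1,3,5,7): XOR of data positions = 0⊕1⊕0 = 1
p2 (pos 2,3,6,7): XOR of data positions = 0⊕1⊕0 = 1
p4 (pos 4,5,6,7): XOR of data positions = 1⊕1⊕0 = 0
Codeword: 1100110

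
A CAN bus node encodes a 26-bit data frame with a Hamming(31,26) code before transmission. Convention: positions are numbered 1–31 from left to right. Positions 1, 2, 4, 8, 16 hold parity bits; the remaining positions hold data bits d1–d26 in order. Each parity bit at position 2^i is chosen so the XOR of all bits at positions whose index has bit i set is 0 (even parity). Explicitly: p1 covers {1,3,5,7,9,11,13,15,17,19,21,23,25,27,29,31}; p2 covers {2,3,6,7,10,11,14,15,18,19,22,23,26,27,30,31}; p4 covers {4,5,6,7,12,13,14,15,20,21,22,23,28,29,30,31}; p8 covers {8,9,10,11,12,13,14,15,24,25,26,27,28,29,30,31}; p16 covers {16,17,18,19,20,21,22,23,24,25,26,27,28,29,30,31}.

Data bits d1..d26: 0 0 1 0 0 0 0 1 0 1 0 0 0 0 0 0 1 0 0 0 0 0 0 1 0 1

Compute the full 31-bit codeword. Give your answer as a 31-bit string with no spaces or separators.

Place data at non-parity positions: p1 p2 0 p4 0 1 0 p8 0 0 0 1 0 1 0 p16 0 0 0 0 0 1 0 0 0 0 0 0 1 0 1
p1 (pos 1,3,5,7,9,11,13,15,17,19,21,23,25,27,29,31): XOR of data positions = 0⊕0⊕0⊕0⊕0⊕0⊕0⊕0⊕0⊕0⊕0⊕0⊕0⊕1⊕1 = 0
p2 (pos 2,3,6,7,10,11,14,15,18,19,22,23,26,27,30,31): XOR of data positions = 0⊕1⊕0⊕0⊕0⊕1⊕0⊕0⊕0⊕1⊕0⊕0⊕0⊕0⊕1 = 0
p4 (pos 4,5,6,7,12,13,14,15,20,21,22,23,28,29,30,31): XOR of data positions = 0⊕1⊕0⊕1⊕0⊕1⊕0⊕0⊕0⊕1⊕0⊕0⊕1⊕0⊕1 = 0
p8 (pos 8,9,10,11,12,13,14,15,24,25,26,27,28,29,30,31): XOR of data positions = 0⊕0⊕0⊕1⊕0⊕1⊕0⊕0⊕0⊕0⊕0⊕0⊕1⊕0⊕1 = 0
p16 (pos 16,17,18,19,20,21,22,23,24,25,26,27,28,29,30,31): XOR of data positions = 0⊕0⊕0⊕0⊕0⊕1⊕0⊕0⊕0⊕0⊕0⊕0⊕1⊕0⊕1 = 1
Codeword: 0000010000010101000001000000101

0000010000010101000001000000101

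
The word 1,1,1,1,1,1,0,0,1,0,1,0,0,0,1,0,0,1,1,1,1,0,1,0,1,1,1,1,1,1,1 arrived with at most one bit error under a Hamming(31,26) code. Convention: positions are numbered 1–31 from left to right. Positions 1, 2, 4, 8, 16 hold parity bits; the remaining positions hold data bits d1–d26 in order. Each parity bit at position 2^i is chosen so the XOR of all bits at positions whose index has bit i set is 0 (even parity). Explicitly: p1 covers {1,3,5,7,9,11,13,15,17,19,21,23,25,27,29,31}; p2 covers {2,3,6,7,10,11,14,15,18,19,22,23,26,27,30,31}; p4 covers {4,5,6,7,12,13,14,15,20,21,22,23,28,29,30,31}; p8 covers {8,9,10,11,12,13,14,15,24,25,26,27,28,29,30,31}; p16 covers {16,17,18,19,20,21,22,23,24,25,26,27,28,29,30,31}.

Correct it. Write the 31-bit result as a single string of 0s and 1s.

s1 (pos 1,3,5,7,9,11,13,15,17,19,21,23,25,27,29,31): 1⊕1⊕1⊕0⊕1⊕1⊕0⊕1⊕0⊕1⊕1⊕1⊕1⊕1⊕1⊕1 = 1
s2 (pos 2,3,6,7,10,11,14,15,18,19,22,23,26,27,30,31): 1⊕1⊕1⊕0⊕0⊕1⊕0⊕1⊕1⊕1⊕0⊕1⊕1⊕1⊕1⊕1 = 0
s4 (pos 4,5,6,7,12,13,14,15,20,21,22,23,28,29,30,31): 1⊕1⊕1⊕0⊕0⊕0⊕0⊕1⊕1⊕1⊕0⊕1⊕1⊕1⊕1⊕1 = 1
s8 (pos 8,9,10,11,12,13,14,15,24,25,26,27,28,29,30,31): 0⊕1⊕0⊕1⊕0⊕0⊕0⊕1⊕0⊕1⊕1⊕1⊕1⊕1⊕1⊕1 = 0
s16 (pos 16,17,18,19,20,21,22,23,24,25,26,27,28,29,30,31): 0⊕0⊕1⊕1⊕1⊕1⊕0⊕1⊕0⊕1⊕1⊕1⊕1⊕1⊕1⊕1 = 0
Syndrome s16…s1 = 00101 → error at position 5.
Flip position 5: 1111110010100010011110101111111 → 1111010010100010011110101111111

1111010010100010011110101111111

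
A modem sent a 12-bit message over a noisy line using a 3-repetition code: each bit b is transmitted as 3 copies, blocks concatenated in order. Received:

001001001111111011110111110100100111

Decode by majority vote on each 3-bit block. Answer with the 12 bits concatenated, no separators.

Block 1 (001): 1 one → 0
Block 2 (001): 1 one → 0
Block 3 (001): 1 one → 0
Block 4 (111): 3 ones → 1
Block 5 (111): 3 ones → 1
Block 6 (011): 2 ones → 1
Block 7 (110): 2 ones → 1
Block 8 (111): 3 ones → 1
Block 9 (110): 2 ones → 1
Block 10 (100): 1 one → 0
Block 11 (100): 1 one → 0
Block 12 (111): 3 ones → 1

000111111001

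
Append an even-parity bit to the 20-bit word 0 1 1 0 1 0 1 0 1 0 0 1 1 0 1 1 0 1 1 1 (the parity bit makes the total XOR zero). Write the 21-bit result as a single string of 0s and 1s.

XOR of the 20 data bits: 0⊕1⊕1⊕0⊕1⊕0⊕1⊕0⊕1⊕0⊕0⊕1⊕1⊕0⊕1⊕1⊕0⊕1⊕1⊕1 = 0
Parity bit = 0 (so all 21 bits XOR to 0).

011010101001101101110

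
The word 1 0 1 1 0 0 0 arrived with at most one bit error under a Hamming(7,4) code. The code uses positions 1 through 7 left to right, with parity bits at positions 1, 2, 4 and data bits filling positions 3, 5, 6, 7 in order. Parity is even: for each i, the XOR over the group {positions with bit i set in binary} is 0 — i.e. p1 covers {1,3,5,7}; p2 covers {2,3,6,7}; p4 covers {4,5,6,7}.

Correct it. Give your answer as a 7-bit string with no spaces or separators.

s1 (pos 1,3,5,7): 1⊕1⊕0⊕0 = 0
s2 (pos 2,3,6,7): 0⊕1⊕0⊕0 = 1
s4 (pos 4,5,6,7): 1⊕0⊕0⊕0 = 1
Syndrome s4…s1 = 110 → error at position 6.
Flip position 6: 1011000 → 1011010

1011010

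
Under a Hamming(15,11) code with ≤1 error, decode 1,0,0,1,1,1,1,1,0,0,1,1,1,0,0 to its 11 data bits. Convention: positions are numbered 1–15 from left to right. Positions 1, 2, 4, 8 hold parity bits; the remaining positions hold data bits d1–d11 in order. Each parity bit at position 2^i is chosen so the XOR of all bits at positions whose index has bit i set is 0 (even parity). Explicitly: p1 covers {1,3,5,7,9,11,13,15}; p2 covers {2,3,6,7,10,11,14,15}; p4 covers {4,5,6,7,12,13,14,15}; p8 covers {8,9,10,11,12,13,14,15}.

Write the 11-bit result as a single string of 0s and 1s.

s1 (pos 1,3,5,7,9,11,13,15): 1⊕0⊕1⊕1⊕0⊕1⊕1⊕0 = 1
s2 (pos 2,3,6,7,10,11,14,15): 0⊕0⊕1⊕1⊕0⊕1⊕0⊕0 = 1
s4 (pos 4,5,6,7,12,13,14,15): 1⊕1⊕1⊕1⊕1⊕1⊕0⊕0 = 0
s8 (pos 8,9,10,11,12,13,14,15): 1⊕0⊕0⊕1⊕1⊕1⊕0⊕0 = 0
Syndrome s8…s1 = 0011 → error at position 3.
Flip position 3: 100111110011100 → 101111110011100
Read data bits from positions 3,5,6,7,9,10,11,12,13,14,15: 11110011100

11110011100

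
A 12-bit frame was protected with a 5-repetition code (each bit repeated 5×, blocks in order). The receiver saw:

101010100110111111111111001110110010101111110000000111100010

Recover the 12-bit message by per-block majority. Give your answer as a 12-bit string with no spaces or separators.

101111111010

Block 1 (10101): 3 ones → 1
Block 2 (01001): 2 ones → 0
Block 3 (10111): 4 ones → 1
Block 4 (11111): 5 ones → 1
Block 5 (11110): 4 ones → 1
Block 6 (01110): 3 ones → 1
Block 7 (11001): 3 ones → 1
Block 8 (01011): 3 ones → 1
Block 9 (11110): 4 ones → 1
Block 10 (00000): 0 ones → 0
Block 11 (01111): 4 ones → 1
Block 12 (00010): 1 one → 0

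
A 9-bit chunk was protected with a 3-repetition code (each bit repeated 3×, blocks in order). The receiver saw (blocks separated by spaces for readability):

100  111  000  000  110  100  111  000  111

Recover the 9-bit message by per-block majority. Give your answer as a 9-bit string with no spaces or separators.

Block 1 (100): 1 one → 0
Block 2 (111): 3 ones → 1
Block 3 (000): 0 ones → 0
Block 4 (000): 0 ones → 0
Block 5 (110): 2 ones → 1
Block 6 (100): 1 one → 0
Block 7 (111): 3 ones → 1
Block 8 (000): 0 ones → 0
Block 9 (111): 3 ones → 1

010010101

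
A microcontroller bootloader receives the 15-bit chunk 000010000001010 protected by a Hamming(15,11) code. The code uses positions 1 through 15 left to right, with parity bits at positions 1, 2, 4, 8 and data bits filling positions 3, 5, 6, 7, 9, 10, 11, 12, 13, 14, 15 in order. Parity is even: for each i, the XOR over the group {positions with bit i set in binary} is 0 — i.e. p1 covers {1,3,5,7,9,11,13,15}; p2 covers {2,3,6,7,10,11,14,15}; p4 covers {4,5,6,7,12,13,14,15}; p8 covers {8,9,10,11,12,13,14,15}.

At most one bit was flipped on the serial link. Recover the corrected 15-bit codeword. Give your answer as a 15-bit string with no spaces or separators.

s1 (pos 1,3,5,7,9,11,13,15): 0⊕0⊕1⊕0⊕0⊕0⊕0⊕0 = 1
s2 (pos 2,3,6,7,10,11,14,15): 0⊕0⊕0⊕0⊕0⊕0⊕1⊕0 = 1
s4 (pos 4,5,6,7,12,13,14,15): 0⊕1⊕0⊕0⊕1⊕0⊕1⊕0 = 1
s8 (pos 8,9,10,11,12,13,14,15): 0⊕0⊕0⊕0⊕1⊕0⊕1⊕0 = 0
Syndrome s8…s1 = 0111 → error at position 7.
Flip position 7: 000010000001010 → 000010100001010

000010100001010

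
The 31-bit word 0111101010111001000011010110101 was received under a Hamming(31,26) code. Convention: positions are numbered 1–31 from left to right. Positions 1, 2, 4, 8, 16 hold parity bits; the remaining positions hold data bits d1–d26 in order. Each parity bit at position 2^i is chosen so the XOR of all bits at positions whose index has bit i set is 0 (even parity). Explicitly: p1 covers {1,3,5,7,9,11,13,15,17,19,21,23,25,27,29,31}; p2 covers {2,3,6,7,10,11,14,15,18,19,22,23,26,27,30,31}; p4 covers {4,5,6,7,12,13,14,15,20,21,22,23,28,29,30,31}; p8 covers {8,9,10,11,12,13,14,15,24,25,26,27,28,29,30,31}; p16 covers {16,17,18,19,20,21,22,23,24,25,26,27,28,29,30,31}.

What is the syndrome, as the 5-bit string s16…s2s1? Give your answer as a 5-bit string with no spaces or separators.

s1 (pos 1,3,5,7,9,11,13,15,17,19,21,23,25,27,29,31): 0⊕1⊕1⊕1⊕1⊕1⊕1⊕0⊕0⊕0⊕1⊕0⊕0⊕1⊕1⊕1 = 0
s2 (pos 2,3,6,7,10,11,14,15,18,19,22,23,26,27,30,31): 1⊕1⊕0⊕1⊕0⊕1⊕0⊕0⊕0⊕0⊕1⊕0⊕1⊕1⊕0⊕1 = 0
s4 (pos 4,5,6,7,12,13,14,15,20,21,22,23,28,29,30,31): 1⊕1⊕0⊕1⊕1⊕1⊕0⊕0⊕0⊕1⊕1⊕0⊕0⊕1⊕0⊕1 = 1
s8 (pos 8,9,10,11,12,13,14,15,24,25,26,27,28,29,30,31): 0⊕1⊕0⊕1⊕1⊕1⊕0⊕0⊕1⊕0⊕1⊕1⊕0⊕1⊕0⊕1 = 1
s16 (pos 16,17,18,19,20,21,22,23,24,25,26,27,28,29,30,31): 1⊕0⊕0⊕0⊕0⊕1⊕1⊕0⊕1⊕0⊕1⊕1⊕0⊕1⊕0⊕1 = 0
Syndrome s16…s1 = 01100 → error at position 12.

01100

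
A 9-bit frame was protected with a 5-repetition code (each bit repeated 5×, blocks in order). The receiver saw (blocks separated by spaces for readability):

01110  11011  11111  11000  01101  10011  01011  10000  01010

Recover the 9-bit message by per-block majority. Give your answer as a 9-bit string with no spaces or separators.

Block 1 (01110): 3 ones → 1
Block 2 (11011): 4 ones → 1
Block 3 (11111): 5 ones → 1
Block 4 (11000): 2 ones → 0
Block 5 (01101): 3 ones → 1
Block 6 (10011): 3 ones → 1
Block 7 (01011): 3 ones → 1
Block 8 (10000): 1 one → 0
Block 9 (01010): 2 ones → 0

111011100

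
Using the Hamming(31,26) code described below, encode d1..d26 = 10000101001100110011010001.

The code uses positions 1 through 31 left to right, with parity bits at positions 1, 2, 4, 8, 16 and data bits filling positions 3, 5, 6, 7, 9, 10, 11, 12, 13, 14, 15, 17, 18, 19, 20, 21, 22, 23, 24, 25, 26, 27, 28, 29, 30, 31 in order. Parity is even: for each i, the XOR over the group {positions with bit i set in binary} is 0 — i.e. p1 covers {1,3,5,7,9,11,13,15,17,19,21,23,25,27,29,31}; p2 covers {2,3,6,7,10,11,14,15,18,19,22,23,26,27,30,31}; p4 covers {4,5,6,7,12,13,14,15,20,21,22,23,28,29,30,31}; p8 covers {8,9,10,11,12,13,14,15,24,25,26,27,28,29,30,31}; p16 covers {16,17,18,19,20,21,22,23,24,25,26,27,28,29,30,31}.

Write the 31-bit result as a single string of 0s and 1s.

Place data at non-parity positions: p1 p2 1 p4 0 0 0 p8 0 1 0 1 0 0 1 p16 1 0 0 1 1 0 0 1 1 0 1 0 0 0 1
p1 (pos 1,3,5,7,9,11,13,15,17,19,21,23,25,27,29,31): XOR of data positions = 1⊕0⊕0⊕0⊕0⊕0⊕1⊕1⊕0⊕1⊕0⊕1⊕1⊕0⊕1 = 1
p2 (pos 2,3,6,7,10,11,14,15,18,19,22,23,26,27,30,31): XOR of data positions = 1⊕0⊕0⊕1⊕0⊕0⊕1⊕0⊕0⊕0⊕0⊕0⊕1⊕0⊕1 = 1
p4 (pos 4,5,6,7,12,13,14,15,20,21,22,23,28,29,30,31): XOR of data positions = 0⊕0⊕0⊕1⊕0⊕0⊕1⊕1⊕1⊕0⊕0⊕0⊕0⊕0⊕1 = 1
p8 (pos 8,9,10,11,12,13,14,15,24,25,26,27,28,29,30,31): XOR of data positions = 0⊕1⊕0⊕1⊕0⊕0⊕1⊕1⊕1⊕0⊕1⊕0⊕0⊕0⊕1 = 1
p16 (pos 16,17,18,19,20,21,22,23,24,25,26,27,28,29,30,31): XOR of data positions = 1⊕0⊕0⊕1⊕1⊕0⊕0⊕1⊕1⊕0⊕1⊕0⊕0⊕0⊕1 = 1
Codeword: 1111000101010011100110011010001

1111000101010011100110011010001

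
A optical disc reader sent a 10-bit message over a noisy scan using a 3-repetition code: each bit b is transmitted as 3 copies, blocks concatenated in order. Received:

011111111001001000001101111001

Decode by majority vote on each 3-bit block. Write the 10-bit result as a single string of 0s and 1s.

Block 1 (011): 2 ones → 1
Block 2 (111): 3 ones → 1
Block 3 (111): 3 ones → 1
Block 4 (001): 1 one → 0
Block 5 (001): 1 one → 0
Block 6 (000): 0 ones → 0
Block 7 (001): 1 one → 0
Block 8 (101): 2 ones → 1
Block 9 (111): 3 ones → 1
Block 10 (001): 1 one → 0

1110000110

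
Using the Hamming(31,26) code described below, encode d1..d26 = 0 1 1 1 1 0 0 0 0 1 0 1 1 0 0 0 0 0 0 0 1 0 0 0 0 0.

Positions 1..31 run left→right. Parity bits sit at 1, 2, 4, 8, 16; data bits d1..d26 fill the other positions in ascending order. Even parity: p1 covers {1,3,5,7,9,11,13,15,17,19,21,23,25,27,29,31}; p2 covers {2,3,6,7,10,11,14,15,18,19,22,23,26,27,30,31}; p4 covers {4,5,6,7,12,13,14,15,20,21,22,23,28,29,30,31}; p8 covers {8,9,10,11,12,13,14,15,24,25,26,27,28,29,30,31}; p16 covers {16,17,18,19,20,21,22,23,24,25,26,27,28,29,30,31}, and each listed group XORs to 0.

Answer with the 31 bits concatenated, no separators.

0100111110000101110000000100000

Place data at non-parity positions: p1 p2 0 p4 1 1 1 p8 1 0 0 0 0 1 0 p16 1 1 0 0 0 0 0 0 0 1 0 0 0 0 0
p1 (pos 1,3,5,7,9,11,13,15,17,19,21,23,25,27,29,31): XOR of data positions = 0⊕1⊕1⊕1⊕0⊕0⊕0⊕1⊕0⊕0⊕0⊕0⊕0⊕0⊕0 = 0
p2 (pos 2,3,6,7,10,11,14,15,18,19,22,23,26,27,30,31): XOR of data positions = 0⊕1⊕1⊕0⊕0⊕1⊕0⊕1⊕0⊕0⊕0⊕1⊕0⊕0⊕0 = 1
p4 (pos 4,5,6,7,12,13,14,15,20,21,22,23,28,29,30,31): XOR of data positions = 1⊕1⊕1⊕0⊕0⊕1⊕0⊕0⊕0⊕0⊕0⊕0⊕0⊕0⊕0 = 0
p8 (pos 8,9,10,11,12,13,14,15,24,25,26,27,28,29,30,31): XOR of data positions = 1⊕0⊕0⊕0⊕0⊕1⊕0⊕0⊕0⊕1⊕0⊕0⊕0⊕0⊕0 = 1
p16 (pos 16,17,18,19,20,21,22,23,24,25,26,27,28,29,30,31): XOR of data positions = 1⊕1⊕0⊕0⊕0⊕0⊕0⊕0⊕0⊕1⊕0⊕0⊕0⊕0⊕0 = 1
Codeword: 0100111110000101110000000100000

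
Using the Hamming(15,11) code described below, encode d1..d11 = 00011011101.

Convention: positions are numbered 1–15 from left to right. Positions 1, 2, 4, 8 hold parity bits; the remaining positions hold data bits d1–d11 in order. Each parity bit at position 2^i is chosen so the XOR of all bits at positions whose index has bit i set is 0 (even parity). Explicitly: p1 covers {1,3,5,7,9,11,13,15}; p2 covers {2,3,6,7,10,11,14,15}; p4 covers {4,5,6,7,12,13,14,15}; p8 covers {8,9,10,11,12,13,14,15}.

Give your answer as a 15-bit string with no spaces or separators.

110000111011101

Place data at non-parity positions: p1 p2 0 p4 0 0 1 p8 1 0 1 1 1 0 1
p1 (pos 1,3,5,7,9,11,13,15): XOR of data positions = 0⊕0⊕1⊕1⊕1⊕1⊕1 = 1
p2 (pos 2,3,6,7,10,11,14,15): XOR of data positions = 0⊕0⊕1⊕0⊕1⊕0⊕1 = 1
p4 (pos 4,5,6,7,12,13,14,15): XOR of data positions = 0⊕0⊕1⊕1⊕1⊕0⊕1 = 0
p8 (pos 8,9,10,11,12,13,14,15): XOR of data positions = 1⊕0⊕1⊕1⊕1⊕0⊕1 = 1
Codeword: 110000111011101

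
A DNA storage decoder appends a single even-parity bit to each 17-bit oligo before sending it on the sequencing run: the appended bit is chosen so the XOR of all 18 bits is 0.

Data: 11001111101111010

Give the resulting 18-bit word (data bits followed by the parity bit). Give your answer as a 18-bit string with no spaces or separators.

110011111011110100

XOR of the 17 data bits: 1⊕1⊕0⊕0⊕1⊕1⊕1⊕1⊕1⊕0⊕1⊕1⊕1⊕1⊕0⊕1⊕0 = 0
Parity bit = 0 (so all 18 bits XOR to 0).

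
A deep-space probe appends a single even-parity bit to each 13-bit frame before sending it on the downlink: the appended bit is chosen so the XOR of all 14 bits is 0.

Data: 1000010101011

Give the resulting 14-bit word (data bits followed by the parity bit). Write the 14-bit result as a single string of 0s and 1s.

10000101010110

XOR of the 13 data bits: 1⊕0⊕0⊕0⊕0⊕1⊕0⊕1⊕0⊕1⊕0⊕1⊕1 = 0
Parity bit = 0 (so all 14 bits XOR to 0).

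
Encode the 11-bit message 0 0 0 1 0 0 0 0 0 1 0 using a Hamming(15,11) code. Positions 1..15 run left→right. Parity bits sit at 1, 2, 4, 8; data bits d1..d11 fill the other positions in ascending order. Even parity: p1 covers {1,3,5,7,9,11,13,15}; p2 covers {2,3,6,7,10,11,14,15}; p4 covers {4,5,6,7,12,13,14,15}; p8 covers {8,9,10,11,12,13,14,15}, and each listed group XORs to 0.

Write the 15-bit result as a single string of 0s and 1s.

100000110000010

Place data at non-parity positions: p1 p2 0 p4 0 0 1 p8 0 0 0 0 0 1 0
p1 (pos 1,3,5,7,9,11,13,15): XOR of data positions = 0⊕0⊕1⊕0⊕0⊕0⊕0 = 1
p2 (pos 2,3,6,7,10,11,14,15): XOR of data positions = 0⊕0⊕1⊕0⊕0⊕1⊕0 = 0
p4 (pos 4,5,6,7,12,13,14,15): XOR of data positions = 0⊕0⊕1⊕0⊕0⊕1⊕0 = 0
p8 (pos 8,9,10,11,12,13,14,15): XOR of data positions = 0⊕0⊕0⊕0⊕0⊕1⊕0 = 1
Codeword: 100000110000010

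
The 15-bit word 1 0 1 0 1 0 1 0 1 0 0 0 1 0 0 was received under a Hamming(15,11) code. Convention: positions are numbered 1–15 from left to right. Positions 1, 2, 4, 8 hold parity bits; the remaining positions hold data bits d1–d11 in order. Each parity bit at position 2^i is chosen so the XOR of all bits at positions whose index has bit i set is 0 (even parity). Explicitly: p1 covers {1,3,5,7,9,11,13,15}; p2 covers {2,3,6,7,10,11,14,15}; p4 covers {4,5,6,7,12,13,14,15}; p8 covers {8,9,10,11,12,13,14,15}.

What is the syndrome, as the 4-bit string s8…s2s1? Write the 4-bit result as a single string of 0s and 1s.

0100

s1 (pos 1,3,5,7,9,11,13,15): 1⊕1⊕1⊕1⊕1⊕0⊕1⊕0 = 0
s2 (pos 2,3,6,7,10,11,14,15): 0⊕1⊕0⊕1⊕0⊕0⊕0⊕0 = 0
s4 (pos 4,5,6,7,12,13,14,15): 0⊕1⊕0⊕1⊕0⊕1⊕0⊕0 = 1
s8 (pos 8,9,10,11,12,13,14,15): 0⊕1⊕0⊕0⊕0⊕1⊕0⊕0 = 0
Syndrome s8…s1 = 0100 → error at position 4.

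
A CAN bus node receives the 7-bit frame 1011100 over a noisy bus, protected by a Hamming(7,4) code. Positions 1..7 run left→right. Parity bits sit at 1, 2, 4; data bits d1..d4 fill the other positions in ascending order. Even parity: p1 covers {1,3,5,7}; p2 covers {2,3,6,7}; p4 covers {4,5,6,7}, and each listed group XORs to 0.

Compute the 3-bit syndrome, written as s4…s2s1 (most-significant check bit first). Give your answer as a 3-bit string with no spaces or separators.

011

s1 (pos 1,3,5,7): 1⊕1⊕1⊕0 = 1
s2 (pos 2,3,6,7): 0⊕1⊕0⊕0 = 1
s4 (pos 4,5,6,7): 1⊕1⊕0⊕0 = 0
Syndrome s4…s1 = 011 → error at position 3.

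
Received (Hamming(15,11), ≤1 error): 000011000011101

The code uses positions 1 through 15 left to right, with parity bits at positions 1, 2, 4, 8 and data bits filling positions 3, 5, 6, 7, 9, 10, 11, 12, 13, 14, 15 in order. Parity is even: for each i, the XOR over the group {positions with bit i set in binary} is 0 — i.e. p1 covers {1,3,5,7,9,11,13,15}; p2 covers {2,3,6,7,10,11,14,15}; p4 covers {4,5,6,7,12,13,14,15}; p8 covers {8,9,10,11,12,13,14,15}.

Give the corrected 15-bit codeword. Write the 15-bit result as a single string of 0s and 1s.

000010000011101

s1 (pos 1,3,5,7,9,11,13,15): 0⊕0⊕1⊕0⊕0⊕1⊕1⊕1 = 0
s2 (pos 2,3,6,7,10,11,14,15): 0⊕0⊕1⊕0⊕0⊕1⊕0⊕1 = 1
s4 (pos 4,5,6,7,12,13,14,15): 0⊕1⊕1⊕0⊕1⊕1⊕0⊕1 = 1
s8 (pos 8,9,10,11,12,13,14,15): 0⊕0⊕0⊕1⊕1⊕1⊕0⊕1 = 0
Syndrome s8…s1 = 0110 → error at position 6.
Flip position 6: 000011000011101 → 000010000011101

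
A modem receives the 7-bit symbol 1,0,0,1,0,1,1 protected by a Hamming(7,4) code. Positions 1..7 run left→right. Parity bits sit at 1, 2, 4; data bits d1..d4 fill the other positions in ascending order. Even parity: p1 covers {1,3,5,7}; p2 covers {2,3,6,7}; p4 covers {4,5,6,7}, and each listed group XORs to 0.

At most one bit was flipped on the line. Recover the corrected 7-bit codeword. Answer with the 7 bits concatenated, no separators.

1000011

s1 (pos 1,3,5,7): 1⊕0⊕0⊕1 = 0
s2 (pos 2,3,6,7): 0⊕0⊕1⊕1 = 0
s4 (pos 4,5,6,7): 1⊕0⊕1⊕1 = 1
Syndrome s4…s1 = 100 → error at position 4.
Flip position 4: 1001011 → 1000011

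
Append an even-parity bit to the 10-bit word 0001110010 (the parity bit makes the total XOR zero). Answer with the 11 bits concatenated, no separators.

00011100100

XOR of the 10 data bits: 0⊕0⊕0⊕1⊕1⊕1⊕0⊕0⊕1⊕0 = 0
Parity bit = 0 (so all 11 bits XOR to 0).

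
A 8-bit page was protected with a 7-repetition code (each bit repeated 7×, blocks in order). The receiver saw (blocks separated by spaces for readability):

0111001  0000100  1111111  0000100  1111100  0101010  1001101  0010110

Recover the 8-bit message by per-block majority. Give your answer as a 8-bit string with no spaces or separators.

10101010

Block 1 (0111001): 4 ones → 1
Block 2 (0000100): 1 one → 0
Block 3 (1111111): 7 ones → 1
Block 4 (0000100): 1 one → 0
Block 5 (1111100): 5 ones → 1
Block 6 (0101010): 3 ones → 0
Block 7 (1001101): 4 ones → 1
Block 8 (0010110): 3 ones → 0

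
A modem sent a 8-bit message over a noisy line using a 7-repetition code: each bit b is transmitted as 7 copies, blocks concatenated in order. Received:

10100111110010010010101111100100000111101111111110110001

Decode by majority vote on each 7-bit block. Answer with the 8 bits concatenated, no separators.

Block 1 (1010011): 4 ones → 1
Block 2 (1110010): 4 ones → 1
Block 3 (0100101): 3 ones → 0
Block 4 (0111110): 5 ones → 1
Block 5 (0100000): 1 one → 0
Block 6 (1111011): 6 ones → 1
Block 7 (1111111): 7 ones → 1
Block 8 (0110001): 3 ones → 0

11010110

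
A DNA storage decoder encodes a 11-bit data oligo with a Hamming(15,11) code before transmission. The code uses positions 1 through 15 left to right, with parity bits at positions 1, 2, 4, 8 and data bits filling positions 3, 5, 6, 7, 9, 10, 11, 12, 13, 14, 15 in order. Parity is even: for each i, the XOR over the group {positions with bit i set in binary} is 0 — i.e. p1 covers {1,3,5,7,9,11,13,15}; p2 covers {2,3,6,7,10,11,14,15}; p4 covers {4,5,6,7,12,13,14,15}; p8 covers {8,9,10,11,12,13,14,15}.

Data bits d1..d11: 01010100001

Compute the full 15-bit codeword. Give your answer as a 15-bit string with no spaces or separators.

Place data at non-parity positions: p1 p2 0 p4 1 0 1 p8 0 1 0 0 0 0 1
p1 (pos 1,3,5,7,9,11,13,15): XOR of data positions = 0⊕1⊕1⊕0⊕0⊕0⊕1 = 1
p2 (pos 2,3,6,7,10,11,14,15): XOR of data positions = 0⊕0⊕1⊕1⊕0⊕0⊕1 = 1
p4 (pos 4,5,6,7,12,13,14,15): XOR of data positions = 1⊕0⊕1⊕0⊕0⊕0⊕1 = 1
p8 (pos 8,9,10,11,12,13,14,15): XOR of data positions = 0⊕1⊕0⊕0⊕0⊕0⊕1 = 0
Codeword: 110110100100001

110110100100001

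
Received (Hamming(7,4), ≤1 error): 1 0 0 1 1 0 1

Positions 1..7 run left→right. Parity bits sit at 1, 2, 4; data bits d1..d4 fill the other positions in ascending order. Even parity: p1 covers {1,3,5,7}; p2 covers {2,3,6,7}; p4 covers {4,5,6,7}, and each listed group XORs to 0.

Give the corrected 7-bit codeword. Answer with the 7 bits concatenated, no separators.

s1 (pos 1,3,5,7): 1⊕0⊕1⊕1 = 1
s2 (pos 2,3,6,7): 0⊕0⊕0⊕1 = 1
s4 (pos 4,5,6,7): 1⊕1⊕0⊕1 = 1
Syndrome s4…s1 = 111 → error at position 7.
Flip position 7: 1001101 → 1001100

1001100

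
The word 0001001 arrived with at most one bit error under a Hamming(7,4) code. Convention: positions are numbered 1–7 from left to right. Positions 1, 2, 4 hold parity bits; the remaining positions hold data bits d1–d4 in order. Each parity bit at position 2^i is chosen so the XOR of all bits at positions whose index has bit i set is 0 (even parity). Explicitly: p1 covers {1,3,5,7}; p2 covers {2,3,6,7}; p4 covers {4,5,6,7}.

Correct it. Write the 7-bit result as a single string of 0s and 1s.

s1 (pos 1,3,5,7): 0⊕0⊕0⊕1 = 1
s2 (pos 2,3,6,7): 0⊕0⊕0⊕1 = 1
s4 (pos 4,5,6,7): 1⊕0⊕0⊕1 = 0
Syndrome s4…s1 = 011 → error at position 3.
Flip position 3: 0001001 → 0011001

0011001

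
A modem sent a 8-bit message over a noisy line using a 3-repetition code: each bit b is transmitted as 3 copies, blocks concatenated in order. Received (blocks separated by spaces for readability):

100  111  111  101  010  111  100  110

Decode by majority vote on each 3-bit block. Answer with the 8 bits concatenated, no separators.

01110101

Block 1 (100): 1 one → 0
Block 2 (111): 3 ones → 1
Block 3 (111): 3 ones → 1
Block 4 (101): 2 ones → 1
Block 5 (010): 1 one → 0
Block 6 (111): 3 ones → 1
Block 7 (100): 1 one → 0
Block 8 (110): 2 ones → 1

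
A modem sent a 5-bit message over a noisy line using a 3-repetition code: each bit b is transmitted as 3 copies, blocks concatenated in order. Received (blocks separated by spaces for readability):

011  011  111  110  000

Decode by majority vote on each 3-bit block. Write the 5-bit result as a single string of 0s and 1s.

Block 1 (011): 2 ones → 1
Block 2 (011): 2 ones → 1
Block 3 (111): 3 ones → 1
Block 4 (110): 2 ones → 1
Block 5 (000): 0 ones → 0

11110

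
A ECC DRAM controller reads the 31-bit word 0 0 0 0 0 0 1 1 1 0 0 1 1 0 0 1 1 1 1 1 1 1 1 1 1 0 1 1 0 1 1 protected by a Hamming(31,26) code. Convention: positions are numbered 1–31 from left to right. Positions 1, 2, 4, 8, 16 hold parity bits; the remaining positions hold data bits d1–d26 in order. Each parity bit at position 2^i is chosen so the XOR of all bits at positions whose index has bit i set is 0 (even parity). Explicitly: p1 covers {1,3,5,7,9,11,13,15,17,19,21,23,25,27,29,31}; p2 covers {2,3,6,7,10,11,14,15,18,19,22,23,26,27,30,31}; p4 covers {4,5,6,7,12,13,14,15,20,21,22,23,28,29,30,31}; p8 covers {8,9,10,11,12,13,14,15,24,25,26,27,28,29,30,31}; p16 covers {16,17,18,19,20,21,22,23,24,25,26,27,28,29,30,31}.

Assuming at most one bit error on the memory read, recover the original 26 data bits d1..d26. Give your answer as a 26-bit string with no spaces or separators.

00011001100111111111011011

s1 (pos 1,3,5,7,9,11,13,15,17,19,21,23,25,27,29,31): 0⊕0⊕0⊕1⊕1⊕0⊕1⊕0⊕1⊕1⊕1⊕1⊕1⊕1⊕0⊕1 = 0
s2 (pos 2,3,6,7,10,11,14,15,18,19,22,23,26,27,30,31): 0⊕0⊕0⊕1⊕0⊕0⊕0⊕0⊕1⊕1⊕1⊕1⊕0⊕1⊕1⊕1 = 0
s4 (pos 4,5,6,7,12,13,14,15,20,21,22,23,28,29,30,31): 0⊕0⊕0⊕1⊕1⊕1⊕0⊕0⊕1⊕1⊕1⊕1⊕1⊕0⊕1⊕1 = 0
s8 (pos 8,9,10,11,12,13,14,15,24,25,26,27,28,29,30,31): 1⊕1⊕0⊕0⊕1⊕1⊕0⊕0⊕1⊕1⊕0⊕1⊕1⊕0⊕1⊕1 = 0
s16 (pos 16,17,18,19,20,21,22,23,24,25,26,27,28,29,30,31): 1⊕1⊕1⊕1⊕1⊕1⊕1⊕1⊕1⊕1⊕0⊕1⊕1⊕0⊕1⊕1 = 0
Syndrome s16…s1 = 00000 → no error.
Read data bits from positions 3,5,6,7,9,10,11,12,13,14,15,17,18,19,20,21,22,23,24,25,26,27,28,29,30,31: 00011001100111111111011011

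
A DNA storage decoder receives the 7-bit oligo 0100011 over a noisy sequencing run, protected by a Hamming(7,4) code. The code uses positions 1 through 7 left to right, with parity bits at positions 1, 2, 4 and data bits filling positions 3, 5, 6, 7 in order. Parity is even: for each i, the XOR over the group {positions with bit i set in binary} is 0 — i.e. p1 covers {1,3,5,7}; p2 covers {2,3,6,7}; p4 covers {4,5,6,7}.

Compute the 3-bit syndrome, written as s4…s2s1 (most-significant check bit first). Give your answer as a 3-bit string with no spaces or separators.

011

s1 (pos 1,3,5,7): 0⊕0⊕0⊕1 = 1
s2 (pos 2,3,6,7): 1⊕0⊕1⊕1 = 1
s4 (pos 4,5,6,7): 0⊕0⊕1⊕1 = 0
Syndrome s4…s1 = 011 → error at position 3.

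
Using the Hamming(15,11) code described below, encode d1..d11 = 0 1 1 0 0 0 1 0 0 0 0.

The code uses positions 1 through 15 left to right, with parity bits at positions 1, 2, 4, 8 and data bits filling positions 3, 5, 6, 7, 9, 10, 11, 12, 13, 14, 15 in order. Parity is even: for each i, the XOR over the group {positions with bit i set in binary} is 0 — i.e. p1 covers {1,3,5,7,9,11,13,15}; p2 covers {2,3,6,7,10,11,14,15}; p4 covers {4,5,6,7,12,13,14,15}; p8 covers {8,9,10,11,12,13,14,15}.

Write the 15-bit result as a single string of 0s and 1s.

Place data at non-parity positions: p1 p2 0 p4 1 1 0 p8 0 0 1 0 0 0 0
p1 (pos 1,3,5,7,9,11,13,15): XOR of data positions = 0⊕1⊕0⊕0⊕1⊕0⊕0 = 0
p2 (pos 2,3,6,7,10,11,14,15): XOR of data positions = 0⊕1⊕0⊕0⊕1⊕0⊕0 = 0
p4 (pos 4,5,6,7,12,13,14,15): XOR of data positions = 1⊕1⊕0⊕0⊕0⊕0⊕0 = 0
p8 (pos 8,9,10,11,12,13,14,15): XOR of data positions = 0⊕0⊕1⊕0⊕0⊕0⊕0 = 1
Codeword: 000011010010000

000011010010000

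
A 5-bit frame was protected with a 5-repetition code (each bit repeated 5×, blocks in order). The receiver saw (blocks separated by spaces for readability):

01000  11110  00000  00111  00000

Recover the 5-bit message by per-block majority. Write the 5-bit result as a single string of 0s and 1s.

Block 1 (01000): 1 one → 0
Block 2 (11110): 4 ones → 1
Block 3 (00000): 0 ones → 0
Block 4 (00111): 3 ones → 1
Block 5 (00000): 0 ones → 0

01010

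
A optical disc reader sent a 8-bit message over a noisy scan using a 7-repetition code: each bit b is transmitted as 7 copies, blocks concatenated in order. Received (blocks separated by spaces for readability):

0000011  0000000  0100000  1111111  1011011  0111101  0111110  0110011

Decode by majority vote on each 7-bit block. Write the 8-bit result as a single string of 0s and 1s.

00011111

Block 1 (0000011): 2 ones → 0
Block 2 (0000000): 0 ones → 0
Block 3 (0100000): 1 one → 0
Block 4 (1111111): 7 ones → 1
Block 5 (1011011): 5 ones → 1
Block 6 (0111101): 5 ones → 1
Block 7 (0111110): 5 ones → 1
Block 8 (0110011): 4 ones → 1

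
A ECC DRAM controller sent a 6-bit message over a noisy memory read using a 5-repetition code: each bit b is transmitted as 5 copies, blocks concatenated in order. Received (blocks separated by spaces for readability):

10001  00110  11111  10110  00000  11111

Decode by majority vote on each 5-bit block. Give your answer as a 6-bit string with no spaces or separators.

001101

Block 1 (10001): 2 ones → 0
Block 2 (00110): 2 ones → 0
Block 3 (11111): 5 ones → 1
Block 4 (10110): 3 ones → 1
Block 5 (00000): 0 ones → 0
Block 6 (11111): 5 ones → 1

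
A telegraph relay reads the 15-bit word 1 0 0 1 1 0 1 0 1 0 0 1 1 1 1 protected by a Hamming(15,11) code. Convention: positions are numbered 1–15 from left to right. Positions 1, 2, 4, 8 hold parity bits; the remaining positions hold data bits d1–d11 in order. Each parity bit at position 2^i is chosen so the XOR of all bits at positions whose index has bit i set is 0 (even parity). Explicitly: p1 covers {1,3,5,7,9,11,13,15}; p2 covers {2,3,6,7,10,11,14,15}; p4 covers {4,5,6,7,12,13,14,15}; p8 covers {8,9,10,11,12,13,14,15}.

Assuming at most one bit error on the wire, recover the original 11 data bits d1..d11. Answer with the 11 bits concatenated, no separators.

s1 (pos 1,3,5,7,9,11,13,15): 1⊕0⊕1⊕1⊕1⊕0⊕1⊕1 = 0
s2 (pos 2,3,6,7,10,11,14,15): 0⊕0⊕0⊕1⊕0⊕0⊕1⊕1 = 1
s4 (pos 4,5,6,7,12,13,14,15): 1⊕1⊕0⊕1⊕1⊕1⊕1⊕1 = 1
s8 (pos 8,9,10,11,12,13,14,15): 0⊕1⊕0⊕0⊕1⊕1⊕1⊕1 = 1
Syndrome s8…s1 = 1110 → error at position 14.
Flip position 14: 100110101001111 → 100110101001101
Read data bits from positions 3,5,6,7,9,10,11,12,13,14,15: 01011001101

01011001101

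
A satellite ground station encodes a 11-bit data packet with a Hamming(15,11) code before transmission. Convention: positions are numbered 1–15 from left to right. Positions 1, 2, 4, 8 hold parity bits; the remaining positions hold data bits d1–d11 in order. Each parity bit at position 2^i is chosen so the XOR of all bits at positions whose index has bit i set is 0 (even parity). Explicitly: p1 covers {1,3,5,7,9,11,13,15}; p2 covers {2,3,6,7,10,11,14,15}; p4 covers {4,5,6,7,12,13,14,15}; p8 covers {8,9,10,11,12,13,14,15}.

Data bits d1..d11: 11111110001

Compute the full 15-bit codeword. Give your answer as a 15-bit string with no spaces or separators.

Place data at non-parity positions: p1 p2 1 p4 1 1 1 p8 1 1 1 0 0 0 1
p1 (pos 1,3,5,7,9,11,13,15): XOR of data positions = 1⊕1⊕1⊕1⊕1⊕0⊕1 = 0
p2 (pos 2,3,6,7,10,11,14,15): XOR of data positions = 1⊕1⊕1⊕1⊕1⊕0⊕1 = 0
p4 (pos 4,5,6,7,12,13,14,15): XOR of data positions = 1⊕1⊕1⊕0⊕0⊕0⊕1 = 0
p8 (pos 8,9,10,11,12,13,14,15): XOR of data positions = 1⊕1⊕1⊕0⊕0⊕0⊕1 = 0
Codeword: 001011101110001

001011101110001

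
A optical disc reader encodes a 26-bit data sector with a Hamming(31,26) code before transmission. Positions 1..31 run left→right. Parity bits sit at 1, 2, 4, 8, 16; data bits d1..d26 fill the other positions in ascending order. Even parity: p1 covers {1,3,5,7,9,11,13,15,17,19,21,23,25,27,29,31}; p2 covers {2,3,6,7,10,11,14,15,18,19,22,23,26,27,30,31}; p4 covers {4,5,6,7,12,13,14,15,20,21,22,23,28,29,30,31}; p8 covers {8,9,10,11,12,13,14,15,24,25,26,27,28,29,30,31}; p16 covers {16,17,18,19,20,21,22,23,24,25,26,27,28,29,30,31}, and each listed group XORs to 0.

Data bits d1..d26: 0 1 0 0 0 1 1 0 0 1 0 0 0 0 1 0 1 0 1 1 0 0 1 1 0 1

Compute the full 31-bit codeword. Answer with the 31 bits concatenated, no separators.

1101100001100101000101011001101

Place data at non-parity positions: p1 p2 0 p4 1 0 0 p8 0 1 1 0 0 1 0 p16 0 0 0 1 0 1 0 1 1 0 0 1 1 0 1
p1 (pos 1,3,5,7,9,11,13,15,17,19,21,23,25,27,29,31): XOR of data positions = 0⊕1⊕0⊕0⊕1⊕0⊕0⊕0⊕0⊕0⊕0⊕1⊕0⊕1⊕1 = 1
p2 (pos 2,3,6,7,10,11,14,15,18,19,22,23,26,27,30,31): XOR of data positions = 0⊕0⊕0⊕1⊕1⊕1⊕0⊕0⊕0⊕1⊕0⊕0⊕0⊕0⊕1 = 1
p4 (pos 4,5,6,7,12,13,14,15,20,21,22,23,28,29,30,31): XOR of data positions = 1⊕0⊕0⊕0⊕0⊕1⊕0⊕1⊕0⊕1⊕0⊕1⊕1⊕0⊕1 = 1
p8 (pos 8,9,10,11,12,13,14,15,24,25,26,27,28,29,30,31): XOR of data positions = 0⊕1⊕1⊕0⊕0⊕1⊕0⊕1⊕1⊕0⊕0⊕1⊕1⊕0⊕1 = 0
p16 (pos 16,17,18,19,20,21,22,23,24,25,26,27,28,29,30,31): XOR of data positions = 0⊕0⊕0⊕1⊕0⊕1⊕0⊕1⊕1⊕0⊕0⊕1⊕1⊕0⊕1 = 1
Codeword: 1101100001100101000101011001101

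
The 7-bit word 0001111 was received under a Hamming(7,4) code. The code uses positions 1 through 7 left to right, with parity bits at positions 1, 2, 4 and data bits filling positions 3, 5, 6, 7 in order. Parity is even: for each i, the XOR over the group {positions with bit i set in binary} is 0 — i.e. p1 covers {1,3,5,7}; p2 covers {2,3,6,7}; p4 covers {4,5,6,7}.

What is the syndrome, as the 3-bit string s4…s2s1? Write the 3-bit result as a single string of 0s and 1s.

000

s1 (pos 1,3,5,7): 0⊕0⊕1⊕1 = 0
s2 (pos 2,3,6,7): 0⊕0⊕1⊕1 = 0
s4 (pos 4,5,6,7): 1⊕1⊕1⊕1 = 0
Syndrome s4…s1 = 000 → no error.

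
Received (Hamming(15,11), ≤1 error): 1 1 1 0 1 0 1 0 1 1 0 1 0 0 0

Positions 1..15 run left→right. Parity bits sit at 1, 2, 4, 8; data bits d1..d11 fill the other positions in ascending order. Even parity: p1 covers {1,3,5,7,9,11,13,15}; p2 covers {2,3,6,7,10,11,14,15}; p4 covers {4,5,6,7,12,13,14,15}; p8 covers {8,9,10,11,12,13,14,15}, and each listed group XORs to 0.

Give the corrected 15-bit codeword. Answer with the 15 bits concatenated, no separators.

111010101101100

s1 (pos 1,3,5,7,9,11,13,15): 1⊕1⊕1⊕1⊕1⊕0⊕0⊕0 = 1
s2 (pos 2,3,6,7,10,11,14,15): 1⊕1⊕0⊕1⊕1⊕0⊕0⊕0 = 0
s4 (pos 4,5,6,7,12,13,14,15): 0⊕1⊕0⊕1⊕1⊕0⊕0⊕0 = 1
s8 (pos 8,9,10,11,12,13,14,15): 0⊕1⊕1⊕0⊕1⊕0⊕0⊕0 = 1
Syndrome s8…s1 = 1101 → error at position 13.
Flip position 13: 111010101101000 → 111010101101100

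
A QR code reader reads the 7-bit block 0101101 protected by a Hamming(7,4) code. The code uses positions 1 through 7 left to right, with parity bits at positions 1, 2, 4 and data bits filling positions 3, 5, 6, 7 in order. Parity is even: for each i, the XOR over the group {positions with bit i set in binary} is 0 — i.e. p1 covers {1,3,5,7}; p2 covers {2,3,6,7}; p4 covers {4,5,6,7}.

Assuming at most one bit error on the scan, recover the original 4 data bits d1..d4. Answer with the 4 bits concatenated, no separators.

0101

s1 (pos 1,3,5,7): 0⊕0⊕1⊕1 = 0
s2 (pos 2,3,6,7): 1⊕0⊕0⊕1 = 0
s4 (pos 4,5,6,7): 1⊕1⊕0⊕1 = 1
Syndrome s4…s1 = 100 → error at position 4.
Flip position 4: 0101101 → 0100101
Read data bits from positions 3,5,6,7: 0101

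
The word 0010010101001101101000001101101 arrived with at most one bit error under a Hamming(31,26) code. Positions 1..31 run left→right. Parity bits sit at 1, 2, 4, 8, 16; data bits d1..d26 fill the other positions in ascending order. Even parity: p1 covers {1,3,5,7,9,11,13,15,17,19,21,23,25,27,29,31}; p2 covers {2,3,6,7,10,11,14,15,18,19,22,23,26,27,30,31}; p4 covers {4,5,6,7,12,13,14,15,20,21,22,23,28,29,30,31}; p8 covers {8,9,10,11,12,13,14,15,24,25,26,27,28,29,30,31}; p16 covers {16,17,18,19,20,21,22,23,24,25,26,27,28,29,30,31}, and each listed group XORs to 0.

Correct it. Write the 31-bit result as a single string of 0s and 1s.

0010010101101101101000001101101

s1 (pos 1,3,5,7,9,11,13,15,17,19,21,23,25,27,29,31): 0⊕1⊕0⊕0⊕0⊕0⊕1⊕0⊕1⊕1⊕0⊕0⊕1⊕0⊕1⊕1 = 1
s2 (pos 2,3,6,7,10,11,14,15,18,19,22,23,26,27,30,31): 0⊕1⊕1⊕0⊕1⊕0⊕1⊕0⊕0⊕1⊕0⊕0⊕1⊕0⊕0⊕1 = 1
s4 (pos 4,5,6,7,12,13,14,15,20,21,22,23,28,29,30,31): 0⊕0⊕1⊕0⊕0⊕1⊕1⊕0⊕0⊕0⊕0⊕0⊕1⊕1⊕0⊕1 = 0
s8 (pos 8,9,10,11,12,13,14,15,24,25,26,27,28,29,30,31): 1⊕0⊕1⊕0⊕0⊕1⊕1⊕0⊕0⊕1⊕1⊕0⊕1⊕1⊕0⊕1 = 1
s16 (pos 16,17,18,19,20,21,22,23,24,25,26,27,28,29,30,31): 1⊕1⊕0⊕1⊕0⊕0⊕0⊕0⊕0⊕1⊕1⊕0⊕1⊕1⊕0⊕1 = 0
Syndrome s16…s1 = 01011 → error at position 11.
Flip position 11: 0010010101001101101000001101101 → 0010010101101101101000001101101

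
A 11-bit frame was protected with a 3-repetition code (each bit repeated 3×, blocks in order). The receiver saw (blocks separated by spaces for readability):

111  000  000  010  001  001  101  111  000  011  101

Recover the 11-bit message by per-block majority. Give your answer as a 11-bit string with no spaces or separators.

Block 1 (111): 3 ones → 1
Block 2 (000): 0 ones → 0
Block 3 (000): 0 ones → 0
Block 4 (010): 1 one → 0
Block 5 (001): 1 one → 0
Block 6 (001): 1 one → 0
Block 7 (101): 2 ones → 1
Block 8 (111): 3 ones → 1
Block 9 (000): 0 ones → 0
Block 10 (011): 2 ones → 1
Block 11 (101): 2 ones → 1

10000011011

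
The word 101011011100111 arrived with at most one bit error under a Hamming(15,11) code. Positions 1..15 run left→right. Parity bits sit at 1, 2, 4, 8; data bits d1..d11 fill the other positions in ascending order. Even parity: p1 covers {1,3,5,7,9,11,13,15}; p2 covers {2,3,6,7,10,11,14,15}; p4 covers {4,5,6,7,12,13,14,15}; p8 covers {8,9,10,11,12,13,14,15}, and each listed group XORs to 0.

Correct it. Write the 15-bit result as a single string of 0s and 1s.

101010011100111

s1 (pos 1,3,5,7,9,11,13,15): 1⊕1⊕1⊕0⊕1⊕0⊕1⊕1 = 0
s2 (pos 2,3,6,7,10,11,14,15): 0⊕1⊕1⊕0⊕1⊕0⊕1⊕1 = 1
s4 (pos 4,5,6,7,12,13,14,15): 0⊕1⊕1⊕0⊕0⊕1⊕1⊕1 = 1
s8 (pos 8,9,10,11,12,13,14,15): 1⊕1⊕1⊕0⊕0⊕1⊕1⊕1 = 0
Syndrome s8…s1 = 0110 → error at position 6.
Flip position 6: 101011011100111 → 101010011100111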